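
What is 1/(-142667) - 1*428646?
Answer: -61153638883/142667 ≈ -4.2865e+5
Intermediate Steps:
1/(-142667) - 1*428646 = -1/142667 - 428646 = -61153638883/142667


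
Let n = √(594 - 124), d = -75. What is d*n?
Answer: -75*√470 ≈ -1626.0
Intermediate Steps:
n = √470 ≈ 21.679
d*n = -75*√470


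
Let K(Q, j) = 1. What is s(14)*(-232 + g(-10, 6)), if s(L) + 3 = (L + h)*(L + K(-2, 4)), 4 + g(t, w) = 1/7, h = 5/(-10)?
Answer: -94107/2 ≈ -47054.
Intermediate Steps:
h = -1/2 (h = 5*(-1/10) = -1/2 ≈ -0.50000)
g(t, w) = -27/7 (g(t, w) = -4 + 1/7 = -27/7)
s(L) = -3 + (1 + L)*(-1/2 + L) (s(L) = -3 + (L - 1/2)*(L + 1) = -3 + (-1/2 + L)*(1 + L) = -3 + (1 + L)*(-1/2 + L))
s(14)*(-232 + g(-10, 6)) = (-7/2 + 14**2 + (1/2)*14)*(-232 - 27/7) = (-7/2 + 196 + 7)*(-1651/7) = (399/2)*(-1651/7) = -94107/2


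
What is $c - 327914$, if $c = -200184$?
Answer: $-528098$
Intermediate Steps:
$c - 327914 = -200184 - 327914 = -528098$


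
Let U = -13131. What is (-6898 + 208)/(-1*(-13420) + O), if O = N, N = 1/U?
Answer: -87846390/176218019 ≈ -0.49851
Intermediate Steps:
N = -1/13131 (N = 1/(-13131) = -1/13131 ≈ -7.6156e-5)
O = -1/13131 ≈ -7.6156e-5
(-6898 + 208)/(-1*(-13420) + O) = (-6898 + 208)/(-1*(-13420) - 1/13131) = -6690/(13420 - 1/13131) = -6690/176218019/13131 = -6690*13131/176218019 = -87846390/176218019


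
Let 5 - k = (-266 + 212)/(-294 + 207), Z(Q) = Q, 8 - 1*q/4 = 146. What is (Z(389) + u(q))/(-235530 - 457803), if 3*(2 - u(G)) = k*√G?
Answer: -391/693333 + 254*I*√138/60319971 ≈ -0.00056394 + 4.9467e-5*I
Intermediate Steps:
q = -552 (q = 32 - 4*146 = 32 - 584 = -552)
k = 127/29 (k = 5 - (-266 + 212)/(-294 + 207) = 5 - (-54)/(-87) = 5 - (-54)*(-1)/87 = 5 - 1*18/29 = 5 - 18/29 = 127/29 ≈ 4.3793)
u(G) = 2 - 127*√G/87
(Z(389) + u(q))/(-235530 - 457803) = (389 + (2 - 254*I*√138/87))/(-235530 - 457803) = (389 + (2 - 254*I*√138/87))/(-693333) = (389 + (2 - 254*I*√138/87))*(-1/693333) = (391 - 254*I*√138/87)*(-1/693333) = -391/693333 + 254*I*√138/60319971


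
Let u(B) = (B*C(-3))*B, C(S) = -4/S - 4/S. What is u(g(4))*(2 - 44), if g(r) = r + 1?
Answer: -2800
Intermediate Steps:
C(S) = -8/S
g(r) = 1 + r
u(B) = 8*B**2/3 (u(B) = (B*(-8/(-3)))*B = (B*(-8*(-1/3)))*B = (B*(8/3))*B = (8*B/3)*B = 8*B**2/3)
u(g(4))*(2 - 44) = (8*(1 + 4)**2/3)*(2 - 44) = ((8/3)*5**2)*(-42) = ((8/3)*25)*(-42) = (200/3)*(-42) = -2800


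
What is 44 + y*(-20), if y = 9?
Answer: -136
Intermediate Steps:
44 + y*(-20) = 44 + 9*(-20) = 44 - 180 = -136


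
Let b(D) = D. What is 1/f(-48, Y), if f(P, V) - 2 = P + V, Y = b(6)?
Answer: -1/40 ≈ -0.025000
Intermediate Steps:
Y = 6
f(P, V) = 2 + P + V (f(P, V) = 2 + (P + V) = 2 + P + V)
1/f(-48, Y) = 1/(2 - 48 + 6) = 1/(-40) = -1/40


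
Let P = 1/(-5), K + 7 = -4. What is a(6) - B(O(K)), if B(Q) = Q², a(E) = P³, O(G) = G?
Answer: -15126/125 ≈ -121.01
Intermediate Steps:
K = -11 (K = -7 - 4 = -11)
P = -⅕ (P = 1*(-⅕) = -⅕ ≈ -0.20000)
a(E) = -1/125 (a(E) = (-⅕)³ = -1/125)
a(6) - B(O(K)) = -1/125 - 1*(-11)² = -1/125 - 1*121 = -1/125 - 121 = -15126/125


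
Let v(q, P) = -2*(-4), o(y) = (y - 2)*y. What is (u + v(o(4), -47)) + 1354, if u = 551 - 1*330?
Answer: 1583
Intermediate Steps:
o(y) = y*(-2 + y) (o(y) = (-2 + y)*y = y*(-2 + y))
u = 221 (u = 551 - 330 = 221)
v(q, P) = 8
(u + v(o(4), -47)) + 1354 = (221 + 8) + 1354 = 229 + 1354 = 1583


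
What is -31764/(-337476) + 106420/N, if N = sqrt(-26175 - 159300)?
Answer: 2647/28123 - 21284*I*sqrt(7419)/7419 ≈ 0.094122 - 247.1*I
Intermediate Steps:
N = 5*I*sqrt(7419) (N = sqrt(-185475) = 5*I*sqrt(7419) ≈ 430.67*I)
-31764/(-337476) + 106420/N = -31764/(-337476) + 106420/((5*I*sqrt(7419))) = -31764*(-1/337476) + 106420*(-I*sqrt(7419)/37095) = 2647/28123 - 21284*I*sqrt(7419)/7419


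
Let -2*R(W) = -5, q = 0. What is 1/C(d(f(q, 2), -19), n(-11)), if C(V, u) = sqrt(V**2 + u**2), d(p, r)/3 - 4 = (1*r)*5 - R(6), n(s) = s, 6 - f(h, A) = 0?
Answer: 2*sqrt(2605)/28655 ≈ 0.0035623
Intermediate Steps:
f(h, A) = 6 (f(h, A) = 6 - 1*0 = 6 + 0 = 6)
R(W) = 5/2 (R(W) = -1/2*(-5) = 5/2)
d(p, r) = 9/2 + 15*r (d(p, r) = 12 + 3*((1*r)*5 - 1*5/2) = 12 + 3*(r*5 - 5/2) = 12 + 3*(5*r - 5/2) = 12 + 3*(-5/2 + 5*r) = 12 + (-15/2 + 15*r) = 9/2 + 15*r)
1/C(d(f(q, 2), -19), n(-11)) = 1/(sqrt((9/2 + 15*(-19))**2 + (-11)**2)) = 1/(sqrt((9/2 - 285)**2 + 121)) = 1/(sqrt((-561/2)**2 + 121)) = 1/(sqrt(314721/4 + 121)) = 1/(sqrt(315205/4)) = 1/(11*sqrt(2605)/2) = 2*sqrt(2605)/28655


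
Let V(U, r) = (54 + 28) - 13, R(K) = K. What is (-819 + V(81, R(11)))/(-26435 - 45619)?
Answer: 125/12009 ≈ 0.010409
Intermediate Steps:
V(U, r) = 69 (V(U, r) = 82 - 13 = 69)
(-819 + V(81, R(11)))/(-26435 - 45619) = (-819 + 69)/(-26435 - 45619) = -750/(-72054) = -750*(-1/72054) = 125/12009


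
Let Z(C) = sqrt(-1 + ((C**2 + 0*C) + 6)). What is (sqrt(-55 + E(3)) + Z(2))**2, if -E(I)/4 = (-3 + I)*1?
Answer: (3 + I*sqrt(55))**2 ≈ -46.0 + 44.497*I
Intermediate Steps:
E(I) = 12 - 4*I (E(I) = -4*(-3 + I) = 12 - 4*I)
Z(C) = sqrt(5 + C**2) (Z(C) = sqrt(-1 + ((C**2 + 0) + 6)) = sqrt(-1 + (C**2 + 6)) = sqrt(-1 + (6 + C**2)) = sqrt(5 + C**2))
(sqrt(-55 + E(3)) + Z(2))**2 = (sqrt(-55 + (12 - 4*3)) + sqrt(5 + 2**2))**2 = (sqrt(-55 + (12 - 12)) + sqrt(5 + 4))**2 = (sqrt(-55 + 0) + sqrt(9))**2 = (sqrt(-55) + 3)**2 = (I*sqrt(55) + 3)**2 = (3 + I*sqrt(55))**2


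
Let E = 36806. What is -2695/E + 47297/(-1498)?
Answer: -5665099/179011 ≈ -31.647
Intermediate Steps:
-2695/E + 47297/(-1498) = -2695/36806 + 47297/(-1498) = -2695*1/36806 + 47297*(-1/1498) = -35/478 - 47297/1498 = -5665099/179011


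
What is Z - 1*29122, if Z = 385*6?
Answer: -26812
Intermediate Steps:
Z = 2310
Z - 1*29122 = 2310 - 1*29122 = 2310 - 29122 = -26812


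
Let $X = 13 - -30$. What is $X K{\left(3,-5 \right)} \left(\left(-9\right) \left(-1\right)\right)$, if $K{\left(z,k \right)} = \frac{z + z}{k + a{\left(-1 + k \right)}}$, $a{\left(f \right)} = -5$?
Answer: $- \frac{1161}{5} \approx -232.2$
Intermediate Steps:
$K{\left(z,k \right)} = \frac{2 z}{-5 + k}$ ($K{\left(z,k \right)} = \frac{z + z}{k - 5} = \frac{2 z}{-5 + k}$)
$X = 43$ ($X = 13 + 30 = 43$)
$X K{\left(3,-5 \right)} \left(\left(-9\right) \left(-1\right)\right) = 43 \cdot 2 \cdot 3 \frac{1}{-5 - 5} \left(\left(-9\right) \left(-1\right)\right) = 43 \cdot 2 \cdot 3 \frac{1}{-10} \cdot 9 = 43 \cdot 2 \cdot 3 \left(- \frac{1}{10}\right) 9 = 43 \left(- \frac{3}{5}\right) 9 = \left(- \frac{129}{5}\right) 9 = - \frac{1161}{5}$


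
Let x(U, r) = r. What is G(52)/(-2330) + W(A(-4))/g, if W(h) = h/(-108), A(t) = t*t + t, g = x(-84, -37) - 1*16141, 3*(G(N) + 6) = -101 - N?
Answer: 2075411/84813165 ≈ 0.024470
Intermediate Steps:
G(N) = -119/3 - N/3 (G(N) = -6 + (-101 - N)/3 = -6 + (-101/3 - N/3) = -119/3 - N/3)
g = -16178 (g = -37 - 1*16141 = -37 - 16141 = -16178)
A(t) = t + t**2 (A(t) = t**2 + t = t + t**2)
W(h) = -h/108 (W(h) = h*(-1/108) = -h/108)
G(52)/(-2330) + W(A(-4))/g = (-119/3 - 1/3*52)/(-2330) - (-1)*(1 - 4)/27/(-16178) = (-119/3 - 52/3)*(-1/2330) - (-1)*(-3)/27*(-1/16178) = -57*(-1/2330) - 1/108*12*(-1/16178) = 57/2330 - 1/9*(-1/16178) = 57/2330 + 1/145602 = 2075411/84813165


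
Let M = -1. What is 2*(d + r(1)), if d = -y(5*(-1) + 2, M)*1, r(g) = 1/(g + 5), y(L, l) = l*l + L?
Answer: 13/3 ≈ 4.3333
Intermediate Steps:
y(L, l) = L + l**2 (y(L, l) = l**2 + L = L + l**2)
r(g) = 1/(5 + g)
d = 2 (d = -((5*(-1) + 2) + (-1)**2)*1 = -((-5 + 2) + 1)*1 = -(-3 + 1)*1 = -1*(-2)*1 = 2*1 = 2)
2*(d + r(1)) = 2*(2 + 1/(5 + 1)) = 2*(2 + 1/6) = 2*(13/6) = 13/3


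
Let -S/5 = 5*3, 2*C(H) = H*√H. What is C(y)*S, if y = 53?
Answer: -3975*√53/2 ≈ -14469.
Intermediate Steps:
C(H) = H^(3/2)/2 (C(H) = (H*√H)/2 = H^(3/2)/2)
S = -75 (S = -25*3 = -5*15 = -75)
C(y)*S = (53^(3/2)/2)*(-75) = ((53*√53)/2)*(-75) = (53*√53/2)*(-75) = -3975*√53/2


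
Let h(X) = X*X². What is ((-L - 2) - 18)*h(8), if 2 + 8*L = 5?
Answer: -10432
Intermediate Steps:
L = 3/8 (L = -¼ + (⅛)*5 = -¼ + 5/8 = 3/8 ≈ 0.37500)
h(X) = X³
((-L - 2) - 18)*h(8) = ((-1*3/8 - 2) - 18)*8³ = ((-3/8 - 2) - 18)*512 = (-19/8 - 18)*512 = -163/8*512 = -10432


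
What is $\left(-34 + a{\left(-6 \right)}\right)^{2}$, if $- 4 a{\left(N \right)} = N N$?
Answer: $1849$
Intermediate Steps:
$a{\left(N \right)} = - \frac{N^{2}}{4}$ ($a{\left(N \right)} = - \frac{N N}{4} = - \frac{N^{2}}{4}$)
$\left(-34 + a{\left(-6 \right)}\right)^{2} = \left(-34 - \frac{\left(-6\right)^{2}}{4}\right)^{2} = \left(-34 - 9\right)^{2} = \left(-43\right)^{2} = 1849$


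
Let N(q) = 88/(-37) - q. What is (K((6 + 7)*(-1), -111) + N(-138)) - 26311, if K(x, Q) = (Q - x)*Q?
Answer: -566003/37 ≈ -15297.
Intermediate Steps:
K(x, Q) = Q*(Q - x)
N(q) = -88/37 - q (N(q) = 88*(-1/37) - q = -88/37 - q)
(K((6 + 7)*(-1), -111) + N(-138)) - 26311 = (-111*(-111 - (6 + 7)*(-1)) + (-88/37 - 1*(-138))) - 26311 = (-111*(-111 - 13*(-1)) + (-88/37 + 138)) - 26311 = (-111*(-111 - 1*(-13)) + 5018/37) - 26311 = (-111*(-111 + 13) + 5018/37) - 26311 = (-111*(-98) + 5018/37) - 26311 = (10878 + 5018/37) - 26311 = 407504/37 - 26311 = -566003/37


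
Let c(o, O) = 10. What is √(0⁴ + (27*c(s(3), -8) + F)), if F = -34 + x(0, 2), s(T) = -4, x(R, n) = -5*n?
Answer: √226 ≈ 15.033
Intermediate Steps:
F = -44 (F = -34 - 5*2 = -34 - 10 = -44)
√(0⁴ + (27*c(s(3), -8) + F)) = √(0⁴ + (27*10 - 44)) = √(0 + (270 - 44)) = √(0 + 226) = √226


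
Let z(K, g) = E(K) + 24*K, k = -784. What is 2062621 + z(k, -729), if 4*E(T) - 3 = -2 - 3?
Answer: 4087609/2 ≈ 2.0438e+6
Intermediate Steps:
E(T) = -½ (E(T) = ¾ + (-2 - 3)/4 = ¾ + (¼)*(-5) = ¾ - 5/4 = -½)
z(K, g) = -½ + 24*K
2062621 + z(k, -729) = 2062621 + (-½ + 24*(-784)) = 2062621 + (-½ - 18816) = 2062621 - 37633/2 = 4087609/2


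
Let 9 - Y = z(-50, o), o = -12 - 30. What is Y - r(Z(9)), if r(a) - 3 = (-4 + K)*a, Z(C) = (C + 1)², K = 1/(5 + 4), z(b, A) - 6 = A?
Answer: 3878/9 ≈ 430.89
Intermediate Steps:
o = -42
z(b, A) = 6 + A
Y = 45 (Y = 9 - (6 - 42) = 9 - 1*(-36) = 9 + 36 = 45)
K = ⅑ (K = 1/9 = ⅑ ≈ 0.11111)
Z(C) = (1 + C)²
r(a) = 3 - 35*a/9 (r(a) = 3 + (-4 + ⅑)*a = 3 - 35*a/9)
Y - r(Z(9)) = 45 - (3 - 35*(1 + 9)²/9) = 45 - (3 - 35/9*10²) = 45 - (3 - 35/9*100) = 45 - (3 - 3500/9) = 45 - 1*(-3473/9) = 45 + 3473/9 = 3878/9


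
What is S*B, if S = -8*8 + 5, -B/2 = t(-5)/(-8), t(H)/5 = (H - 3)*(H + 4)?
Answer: -590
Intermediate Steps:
t(H) = 5*(-3 + H)*(4 + H) (t(H) = 5*((H - 3)*(H + 4)) = 5*((-3 + H)*(4 + H)) = 5*(-3 + H)*(4 + H))
B = 10 (B = -2*(-60 + 5*(-5) + 5*(-5)²)/(-8) = -2*(-60 - 25 + 5*25)*(-1)/8 = -2*(-60 - 25 + 125)*(-1)/8 = -80*(-1)/8 = -2*(-5) = 10)
S = -59 (S = -64 + 5 = -59)
S*B = -59*10 = -590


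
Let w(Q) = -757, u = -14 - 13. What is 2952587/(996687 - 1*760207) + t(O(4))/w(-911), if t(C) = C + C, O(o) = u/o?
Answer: 2238300839/179015360 ≈ 12.503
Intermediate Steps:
u = -27
O(o) = -27/o
t(C) = 2*C
2952587/(996687 - 1*760207) + t(O(4))/w(-911) = 2952587/(996687 - 1*760207) + (2*(-27/4))/(-757) = 2952587/(996687 - 760207) + (2*(-27*¼))*(-1/757) = 2952587/236480 + (2*(-27/4))*(-1/757) = 2952587*(1/236480) - 27/2*(-1/757) = 2952587/236480 + 27/1514 = 2238300839/179015360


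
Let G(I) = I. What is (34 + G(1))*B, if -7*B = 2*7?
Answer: -70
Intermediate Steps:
B = -2 (B = -2*7/7 = -⅐*14 = -2)
(34 + G(1))*B = (34 + 1)*(-2) = 35*(-2) = -70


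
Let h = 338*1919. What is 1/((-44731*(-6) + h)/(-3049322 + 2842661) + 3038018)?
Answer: 206661/627838920890 ≈ 3.2916e-7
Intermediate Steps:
h = 648622
1/((-44731*(-6) + h)/(-3049322 + 2842661) + 3038018) = 1/((-44731*(-6) + 648622)/(-3049322 + 2842661) + 3038018) = 1/((268386 + 648622)/(-206661) + 3038018) = 1/(917008*(-1/206661) + 3038018) = 1/(-917008/206661 + 3038018) = 1/(627838920890/206661) = 206661/627838920890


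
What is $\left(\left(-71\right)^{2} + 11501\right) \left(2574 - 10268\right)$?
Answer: $-127274148$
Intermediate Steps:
$\left(\left(-71\right)^{2} + 11501\right) \left(2574 - 10268\right) = \left(5041 + 11501\right) \left(-7694\right) = 16542 \left(-7694\right) = -127274148$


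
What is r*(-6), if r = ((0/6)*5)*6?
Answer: 0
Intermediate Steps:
r = 0 (r = ((0*(⅙))*5)*6 = (0*5)*6 = 0*6 = 0)
r*(-6) = 0*(-6) = 0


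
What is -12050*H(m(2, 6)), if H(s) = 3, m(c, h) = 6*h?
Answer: -36150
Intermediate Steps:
-12050*H(m(2, 6)) = -12050*3 = -36150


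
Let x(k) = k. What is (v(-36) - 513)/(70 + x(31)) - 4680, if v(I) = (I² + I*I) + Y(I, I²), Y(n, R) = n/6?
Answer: -470607/101 ≈ -4659.5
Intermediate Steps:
Y(n, R) = n/6 (Y(n, R) = n*(⅙) = n/6)
v(I) = 2*I² + I/6 (v(I) = (I² + I*I) + I/6 = (I² + I²) + I/6 = 2*I² + I/6)
(v(-36) - 513)/(70 + x(31)) - 4680 = ((⅙)*(-36)*(1 + 12*(-36)) - 513)/(70 + 31) - 4680 = ((⅙)*(-36)*(1 - 432) - 513)/101 - 4680 = ((⅙)*(-36)*(-431) - 513)*(1/101) - 4680 = (2586 - 513)*(1/101) - 4680 = 2073*(1/101) - 4680 = 2073/101 - 4680 = -470607/101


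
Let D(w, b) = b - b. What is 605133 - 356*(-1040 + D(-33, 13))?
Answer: 975373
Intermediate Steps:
D(w, b) = 0
605133 - 356*(-1040 + D(-33, 13)) = 605133 - 356*(-1040 + 0) = 605133 - 356*(-1040) = 605133 + 370240 = 975373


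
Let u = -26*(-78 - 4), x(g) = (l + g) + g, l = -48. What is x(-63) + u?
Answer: 1958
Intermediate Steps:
x(g) = -48 + 2*g (x(g) = (-48 + g) + g = -48 + 2*g)
u = 2132 (u = -26*(-82) = 2132)
x(-63) + u = (-48 + 2*(-63)) + 2132 = (-48 - 126) + 2132 = -174 + 2132 = 1958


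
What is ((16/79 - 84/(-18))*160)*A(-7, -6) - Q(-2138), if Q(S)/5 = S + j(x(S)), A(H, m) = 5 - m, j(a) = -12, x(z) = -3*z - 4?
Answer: 4578790/237 ≈ 19320.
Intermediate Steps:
x(z) = -4 - 3*z
Q(S) = -60 + 5*S (Q(S) = 5*(S - 12) = 5*(-12 + S) = -60 + 5*S)
((16/79 - 84/(-18))*160)*A(-7, -6) - Q(-2138) = ((16/79 - 84/(-18))*160)*(5 - 1*(-6)) - (-60 + 5*(-2138)) = ((16*(1/79) - 84*(-1/18))*160)*(5 + 6) - (-60 - 10690) = ((16/79 + 14/3)*160)*11 - 1*(-10750) = ((1154/237)*160)*11 + 10750 = (184640/237)*11 + 10750 = 2031040/237 + 10750 = 4578790/237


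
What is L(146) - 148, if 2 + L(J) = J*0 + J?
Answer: -4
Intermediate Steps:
L(J) = -2 + J (L(J) = -2 + (J*0 + J) = -2 + (0 + J) = -2 + J)
L(146) - 148 = (-2 + 146) - 148 = 144 - 148 = -4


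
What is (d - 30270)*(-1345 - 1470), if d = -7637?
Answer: 106708205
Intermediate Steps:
(d - 30270)*(-1345 - 1470) = (-7637 - 30270)*(-1345 - 1470) = -37907*(-2815) = 106708205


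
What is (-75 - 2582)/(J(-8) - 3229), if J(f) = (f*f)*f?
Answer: 2657/3741 ≈ 0.71024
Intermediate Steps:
J(f) = f**3 (J(f) = f**2*f = f**3)
(-75 - 2582)/(J(-8) - 3229) = (-75 - 2582)/((-8)**3 - 3229) = -2657/(-512 - 3229) = -2657/(-3741) = -2657*(-1/3741) = 2657/3741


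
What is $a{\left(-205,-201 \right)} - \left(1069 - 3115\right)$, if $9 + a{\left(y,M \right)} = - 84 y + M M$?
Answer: $59658$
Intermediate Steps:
$a{\left(y,M \right)} = -9 + M^{2} - 84 y$ ($a{\left(y,M \right)} = -9 + \left(- 84 y + M M\right) = -9 + \left(- 84 y + M^{2}\right) = -9 + \left(M^{2} - 84 y\right) = -9 + M^{2} - 84 y$)
$a{\left(-205,-201 \right)} - \left(1069 - 3115\right) = \left(-9 + \left(-201\right)^{2} - -17220\right) - \left(1069 - 3115\right) = \left(-9 + 40401 + 17220\right) - \left(1069 - 3115\right) = 57612 - -2046 = 57612 + 2046 = 59658$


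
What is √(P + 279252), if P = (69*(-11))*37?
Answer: √251169 ≈ 501.17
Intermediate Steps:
P = -28083 (P = -759*37 = -28083)
√(P + 279252) = √(-28083 + 279252) = √251169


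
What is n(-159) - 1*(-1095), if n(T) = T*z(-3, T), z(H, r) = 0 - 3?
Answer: 1572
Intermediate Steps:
z(H, r) = -3
n(T) = -3*T (n(T) = T*(-3) = -3*T)
n(-159) - 1*(-1095) = -3*(-159) - 1*(-1095) = 477 + 1095 = 1572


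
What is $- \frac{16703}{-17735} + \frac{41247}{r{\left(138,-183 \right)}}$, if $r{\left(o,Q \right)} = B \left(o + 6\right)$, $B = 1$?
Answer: $\frac{81546753}{283760} \approx 287.38$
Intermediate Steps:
$r{\left(o,Q \right)} = 6 + o$ ($r{\left(o,Q \right)} = 1 \left(o + 6\right) = 1 \left(6 + o\right) = 6 + o$)
$- \frac{16703}{-17735} + \frac{41247}{r{\left(138,-183 \right)}} = - \frac{16703}{-17735} + \frac{41247}{6 + 138} = \left(-16703\right) \left(- \frac{1}{17735}\right) + \frac{41247}{144} = \frac{16703}{17735} + 41247 \cdot \frac{1}{144} = \frac{16703}{17735} + \frac{4583}{16} = \frac{81546753}{283760}$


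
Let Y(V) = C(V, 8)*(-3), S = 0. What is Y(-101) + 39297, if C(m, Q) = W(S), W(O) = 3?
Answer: 39288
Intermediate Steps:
C(m, Q) = 3
Y(V) = -9 (Y(V) = 3*(-3) = -9)
Y(-101) + 39297 = -9 + 39297 = 39288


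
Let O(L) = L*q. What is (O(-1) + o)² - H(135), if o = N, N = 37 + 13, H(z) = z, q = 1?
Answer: 2266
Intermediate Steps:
O(L) = L (O(L) = L*1 = L)
N = 50
o = 50
(O(-1) + o)² - H(135) = (-1 + 50)² - 1*135 = 49² - 135 = 2401 - 135 = 2266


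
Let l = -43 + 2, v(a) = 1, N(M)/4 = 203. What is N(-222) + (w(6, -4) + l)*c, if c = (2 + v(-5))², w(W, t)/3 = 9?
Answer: 686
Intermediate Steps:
w(W, t) = 27 (w(W, t) = 3*9 = 27)
N(M) = 812 (N(M) = 4*203 = 812)
c = 9 (c = (2 + 1)² = 3² = 9)
l = -41
N(-222) + (w(6, -4) + l)*c = 812 + (27 - 41)*9 = 812 - 14*9 = 812 - 126 = 686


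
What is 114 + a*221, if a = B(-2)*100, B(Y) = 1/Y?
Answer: -10936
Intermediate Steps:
a = -50 (a = 100/(-2) = -½*100 = -50)
114 + a*221 = 114 - 50*221 = 114 - 11050 = -10936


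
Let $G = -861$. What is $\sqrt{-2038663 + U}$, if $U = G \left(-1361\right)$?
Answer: $i \sqrt{866842} \approx 931.04 i$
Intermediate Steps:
$U = 1171821$ ($U = \left(-861\right) \left(-1361\right) = 1171821$)
$\sqrt{-2038663 + U} = \sqrt{-2038663 + 1171821} = \sqrt{-866842} = i \sqrt{866842}$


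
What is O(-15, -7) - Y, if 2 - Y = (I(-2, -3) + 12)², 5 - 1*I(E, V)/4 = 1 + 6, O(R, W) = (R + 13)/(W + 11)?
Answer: 27/2 ≈ 13.500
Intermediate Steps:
O(R, W) = (13 + R)/(11 + W)
I(E, V) = -8 (I(E, V) = 20 - 4*(1 + 6) = 20 - 4*7 = 20 - 28 = -8)
Y = -14 (Y = 2 - (-8 + 12)² = 2 - 1*4² = 2 - 1*16 = 2 - 16 = -14)
O(-15, -7) - Y = (13 - 15)/(11 - 7) - 1*(-14) = -2/4 + 14 = (¼)*(-2) + 14 = -½ + 14 = 27/2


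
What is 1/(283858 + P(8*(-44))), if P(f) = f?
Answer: 1/283506 ≈ 3.5273e-6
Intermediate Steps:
1/(283858 + P(8*(-44))) = 1/(283858 + 8*(-44)) = 1/(283858 - 352) = 1/283506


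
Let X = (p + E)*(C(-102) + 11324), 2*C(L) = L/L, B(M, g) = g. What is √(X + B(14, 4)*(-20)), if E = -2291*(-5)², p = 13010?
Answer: I*√2005116290/2 ≈ 22389.0*I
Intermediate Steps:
E = -57275 (E = -2291*25 = -57275)
C(L) = ½ (C(L) = (L/L)/2 = (½)*1 = ½)
X = -1002557985/2 (X = (13010 - 57275)*(½ + 11324) = -44265*22649/2 = -1002557985/2 ≈ -5.0128e+8)
√(X + B(14, 4)*(-20)) = √(-1002557985/2 + 4*(-20)) = √(-1002557985/2 - 80) = √(-1002558145/2) = I*√2005116290/2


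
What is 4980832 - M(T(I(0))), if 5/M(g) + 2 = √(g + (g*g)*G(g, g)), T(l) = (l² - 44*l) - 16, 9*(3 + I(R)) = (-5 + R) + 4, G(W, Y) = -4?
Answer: 1112161739016677/223288346 + 405*I*√27909403/111644173 ≈ 4.9808e+6 + 0.019164*I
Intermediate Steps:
I(R) = -28/9 + R/9 (I(R) = -3 + ((-5 + R) + 4)/9 = -3 + (-1 + R)/9 = -3 + (-⅑ + R/9) = -28/9 + R/9)
T(l) = -16 + l² - 44*l
M(g) = 5/(-2 + √(g - 4*g²)) (M(g) = 5/(-2 + √(g + (g*g)*(-4))) = 5/(-2 + √(g + g²*(-4))) = 5/(-2 + √(g - 4*g²)))
4980832 - M(T(I(0))) = 4980832 - 5/(-2 + √((-16 + (-28/9 + (⅑)*0)² - 44*(-28/9 + (⅑)*0))*(1 - 4*(-16 + (-28/9 + (⅑)*0)² - 44*(-28/9 + (⅑)*0))))) = 4980832 - 5/(-2 + √((-16 + (-28/9 + 0)² - 44*(-28/9 + 0))*(1 - 4*(-16 + (-28/9 + 0)² - 44*(-28/9 + 0))))) = 4980832 - 5/(-2 + √((-16 + (-28/9)² - 44*(-28/9))*(1 - 4*(-16 + (-28/9)² - 44*(-28/9))))) = 4980832 - 5/(-2 + √((-16 + 784/81 + 1232/9)*(1 - 4*(-16 + 784/81 + 1232/9)))) = 4980832 - 5/(-2 + √(10576*(1 - 4*10576/81)/81)) = 4980832 - 5/(-2 + √(10576*(1 - 42304/81)/81)) = 4980832 - 5/(-2 + √((10576/81)*(-42223/81))) = 4980832 - 5/(-2 + √(-446550448/6561)) = 4980832 - 5/(-2 + 4*I*√27909403/81)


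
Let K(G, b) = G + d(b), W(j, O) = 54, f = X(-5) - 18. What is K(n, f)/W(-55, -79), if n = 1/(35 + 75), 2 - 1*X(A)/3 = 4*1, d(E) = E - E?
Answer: 1/5940 ≈ 0.00016835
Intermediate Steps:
d(E) = 0
X(A) = -6 (X(A) = 6 - 12 = -6)
f = -24 (f = -6 - 18 = -24)
n = 1/110 ≈ 0.0090909
K(G, b) = G (K(G, b) = G + 0 = G)
K(n, f)/W(-55, -79) = (1/110)/54 = (1/110)*(1/54) = 1/5940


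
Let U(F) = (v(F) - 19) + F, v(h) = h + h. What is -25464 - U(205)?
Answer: -26060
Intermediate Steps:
v(h) = 2*h
U(F) = -19 + 3*F (U(F) = (2*F - 19) + F = (-19 + 2*F) + F = -19 + 3*F)
-25464 - U(205) = -25464 - (-19 + 3*205) = -25464 - (-19 + 615) = -25464 - 1*596 = -25464 - 596 = -26060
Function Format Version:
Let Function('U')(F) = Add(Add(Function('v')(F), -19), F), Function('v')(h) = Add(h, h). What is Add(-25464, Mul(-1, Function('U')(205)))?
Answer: -26060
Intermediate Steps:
Function('v')(h) = Mul(2, h)
Function('U')(F) = Add(-19, Mul(3, F)) (Function('U')(F) = Add(Add(Mul(2, F), -19), F) = Add(Add(-19, Mul(2, F)), F) = Add(-19, Mul(3, F)))
Add(-25464, Mul(-1, Function('U')(205))) = Add(-25464, Mul(-1, Add(-19, Mul(3, 205)))) = Add(-25464, Mul(-1, Add(-19, 615))) = Add(-25464, Mul(-1, 596)) = Add(-25464, -596) = -26060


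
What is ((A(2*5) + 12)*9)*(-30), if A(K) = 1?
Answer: -3510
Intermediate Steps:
((A(2*5) + 12)*9)*(-30) = ((1 + 12)*9)*(-30) = (13*9)*(-30) = 117*(-30) = -3510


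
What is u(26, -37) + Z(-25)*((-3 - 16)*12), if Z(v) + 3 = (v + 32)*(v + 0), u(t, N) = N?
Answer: 40547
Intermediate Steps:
Z(v) = -3 + v*(32 + v) (Z(v) = -3 + (v + 32)*(v + 0) = -3 + (32 + v)*v = -3 + v*(32 + v))
u(26, -37) + Z(-25)*((-3 - 16)*12) = -37 + (-3 + (-25)² + 32*(-25))*((-3 - 16)*12) = -37 + (-3 + 625 - 800)*(-19*12) = -37 - 178*(-228) = -37 + 40584 = 40547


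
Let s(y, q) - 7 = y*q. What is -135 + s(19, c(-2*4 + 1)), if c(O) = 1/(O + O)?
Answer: -1811/14 ≈ -129.36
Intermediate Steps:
c(O) = 1/(2*O)
s(y, q) = 7 + q*y (s(y, q) = 7 + y*q = 7 + q*y)
-135 + s(19, c(-2*4 + 1)) = -135 + (7 + (1/(2*(-2*4 + 1)))*19) = -135 + (7 + (1/(2*(-8 + 1)))*19) = -135 + (7 + ((½)/(-7))*19) = -135 + (7 + ((½)*(-⅐))*19) = -135 + (7 - 1/14*19) = -135 + (7 - 19/14) = -135 + 79/14 = -1811/14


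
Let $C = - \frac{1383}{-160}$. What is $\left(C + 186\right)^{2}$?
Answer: $\frac{969886449}{25600} \approx 37886.0$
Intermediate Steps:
$C = \frac{1383}{160}$ ($C = \left(-1383\right) \left(- \frac{1}{160}\right) = \frac{1383}{160} \approx 8.6438$)
$\left(C + 186\right)^{2} = \left(\frac{1383}{160} + 186\right)^{2} = \left(\frac{31143}{160}\right)^{2} = \frac{969886449}{25600}$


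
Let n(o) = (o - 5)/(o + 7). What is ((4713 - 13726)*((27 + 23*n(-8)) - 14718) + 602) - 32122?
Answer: 129683576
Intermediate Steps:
n(o) = (-5 + o)/(7 + o)
((4713 - 13726)*((27 + 23*n(-8)) - 14718) + 602) - 32122 = ((4713 - 13726)*((27 + 23*((-5 - 8)/(7 - 8))) - 14718) + 602) - 32122 = (-9013*((27 + 23*(-13/(-1))) - 14718) + 602) - 32122 = (-9013*((27 + 23*(-1*(-13))) - 14718) + 602) - 32122 = (-9013*((27 + 23*13) - 14718) + 602) - 32122 = (-9013*((27 + 299) - 14718) + 602) - 32122 = (-9013*(326 - 14718) + 602) - 32122 = (-9013*(-14392) + 602) - 32122 = (129715096 + 602) - 32122 = 129715698 - 32122 = 129683576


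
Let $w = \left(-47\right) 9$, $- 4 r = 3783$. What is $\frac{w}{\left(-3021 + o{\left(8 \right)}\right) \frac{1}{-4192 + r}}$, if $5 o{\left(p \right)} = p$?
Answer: $- \frac{43465365}{60388} \approx -719.77$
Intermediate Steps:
$r = - \frac{3783}{4}$ ($r = \left(- \frac{1}{4}\right) 3783 = - \frac{3783}{4} \approx -945.75$)
$o{\left(p \right)} = \frac{p}{5}$
$w = -423$
$\frac{w}{\left(-3021 + o{\left(8 \right)}\right) \frac{1}{-4192 + r}} = - \frac{423}{\left(-3021 + \frac{1}{5} \cdot 8\right) \frac{1}{-4192 - \frac{3783}{4}}} = - \frac{423}{\left(-3021 + \frac{8}{5}\right) \frac{1}{- \frac{20551}{4}}} = - \frac{423}{\left(- \frac{15097}{5}\right) \left(- \frac{4}{20551}\right)} = - \frac{423}{\frac{60388}{102755}} = \left(-423\right) \frac{102755}{60388} = - \frac{43465365}{60388}$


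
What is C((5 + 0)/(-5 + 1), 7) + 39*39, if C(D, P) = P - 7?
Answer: 1521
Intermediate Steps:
C(D, P) = -7 + P
C((5 + 0)/(-5 + 1), 7) + 39*39 = (-7 + 7) + 39*39 = 0 + 1521 = 1521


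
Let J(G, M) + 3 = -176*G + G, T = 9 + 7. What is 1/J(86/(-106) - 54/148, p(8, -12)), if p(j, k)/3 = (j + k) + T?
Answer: 3922/795509 ≈ 0.0049302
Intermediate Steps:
T = 16
p(j, k) = 48 + 3*j + 3*k (p(j, k) = 3*((j + k) + 16) = 3*(16 + j + k) = 48 + 3*j + 3*k)
J(G, M) = -3 - 175*G (J(G, M) = -3 + (-176*G + G) = -3 - 175*G)
1/J(86/(-106) - 54/148, p(8, -12)) = 1/(-3 - 175*(86/(-106) - 54/148)) = 1/(-3 - 175*(86*(-1/106) - 54*1/148)) = 1/(-3 - 175*(-43/53 - 27/74)) = 1/(-3 - 175*(-4613/3922)) = 1/(-3 + 807275/3922) = 1/(795509/3922) = 3922/795509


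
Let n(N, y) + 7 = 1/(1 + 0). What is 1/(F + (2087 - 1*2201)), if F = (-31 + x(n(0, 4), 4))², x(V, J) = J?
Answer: 1/615 ≈ 0.0016260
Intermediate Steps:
n(N, y) = -6 (n(N, y) = -7 + 1/(1 + 0) = -7 + 1/1 = -7 + 1 = -6)
F = 729 (F = (-31 + 4)² = (-27)² = 729)
1/(F + (2087 - 1*2201)) = 1/(729 + (2087 - 1*2201)) = 1/(729 + (2087 - 2201)) = 1/(729 - 114) = 1/615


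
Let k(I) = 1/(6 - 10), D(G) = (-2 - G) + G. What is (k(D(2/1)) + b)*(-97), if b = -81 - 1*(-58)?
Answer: 9021/4 ≈ 2255.3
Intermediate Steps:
D(G) = -2
k(I) = -¼ (k(I) = 1/(-4) = -¼)
b = -23 (b = -81 + 58 = -23)
(k(D(2/1)) + b)*(-97) = (-¼ - 23)*(-97) = -93/4*(-97) = 9021/4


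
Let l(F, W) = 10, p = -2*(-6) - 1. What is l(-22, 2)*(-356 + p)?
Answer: -3450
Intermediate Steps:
p = 11 (p = 12 - 1 = 11)
l(-22, 2)*(-356 + p) = 10*(-356 + 11) = 10*(-345) = -3450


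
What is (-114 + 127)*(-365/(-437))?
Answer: 4745/437 ≈ 10.858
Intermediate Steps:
(-114 + 127)*(-365/(-437)) = 13*(-365*(-1/437)) = 13*(365/437) = 4745/437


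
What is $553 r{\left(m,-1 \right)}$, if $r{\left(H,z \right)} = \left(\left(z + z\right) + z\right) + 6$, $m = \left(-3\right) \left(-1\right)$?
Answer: $1659$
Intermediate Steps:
$m = 3$
$r{\left(H,z \right)} = 6 + 3 z$ ($r{\left(H,z \right)} = \left(2 z + z\right) + 6 = 3 z + 6 = 6 + 3 z$)
$553 r{\left(m,-1 \right)} = 553 \left(6 + 3 \left(-1\right)\right) = 553 \left(6 - 3\right) = 553 \cdot 3 = 1659$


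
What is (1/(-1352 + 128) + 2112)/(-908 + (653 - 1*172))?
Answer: -2585087/522648 ≈ -4.9461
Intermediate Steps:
(1/(-1352 + 128) + 2112)/(-908 + (653 - 1*172)) = (1/(-1224) + 2112)/(-908 + (653 - 172)) = (-1/1224 + 2112)/(-908 + 481) = (2585087/1224)/(-427) = (2585087/1224)*(-1/427) = -2585087/522648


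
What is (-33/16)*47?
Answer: -1551/16 ≈ -96.938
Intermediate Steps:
(-33/16)*47 = ((1/16)*(-33))*47 = -33/16*47 = -1551/16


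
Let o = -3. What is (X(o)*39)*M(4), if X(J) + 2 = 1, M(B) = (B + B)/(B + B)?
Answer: -39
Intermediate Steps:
M(B) = 1 (M(B) = (2*B)/((2*B)) = (2*B)*(1/(2*B)) = 1)
X(J) = -1 (X(J) = -2 + 1 = -1)
(X(o)*39)*M(4) = -1*39*1 = -39*1 = -39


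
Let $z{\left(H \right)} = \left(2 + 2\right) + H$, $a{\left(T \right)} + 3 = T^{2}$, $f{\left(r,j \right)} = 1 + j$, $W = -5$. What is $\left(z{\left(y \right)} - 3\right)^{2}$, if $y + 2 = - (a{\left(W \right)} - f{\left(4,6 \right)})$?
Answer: $256$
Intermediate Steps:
$a{\left(T \right)} = -3 + T^{2}$
$y = -17$ ($y = -2 - \left(\left(-3 + \left(-5\right)^{2}\right) - \left(1 + 6\right)\right) = -2 - \left(\left(-3 + 25\right) - 7\right) = -2 - \left(22 - 7\right) = -2 - 15 = -17$)
$z{\left(H \right)} = 4 + H$
$\left(z{\left(y \right)} - 3\right)^{2} = \left(\left(4 - 17\right) - 3\right)^{2} = \left(-13 - 3\right)^{2} = \left(-16\right)^{2} = 256$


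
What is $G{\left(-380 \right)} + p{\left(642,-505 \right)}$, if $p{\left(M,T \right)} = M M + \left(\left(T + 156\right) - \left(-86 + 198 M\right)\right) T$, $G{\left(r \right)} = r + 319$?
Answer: $64738498$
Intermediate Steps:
$G{\left(r \right)} = 319 + r$
$p{\left(M,T \right)} = M^{2} + T \left(242 + T - 198 M\right)$ ($p{\left(M,T \right)} = M^{2} + \left(\left(156 + T\right) - \left(-86 + 198 M\right)\right) T = M^{2} + \left(242 + T - 198 M\right) T = M^{2} + T \left(242 + T - 198 M\right)$)
$G{\left(-380 \right)} + p{\left(642,-505 \right)} = \left(319 - 380\right) + \left(642^{2} + \left(-505\right)^{2} + 242 \left(-505\right) - 127116 \left(-505\right)\right) = -61 + \left(412164 + 255025 - 122210 + 64193580\right) = -61 + 64738559 = 64738498$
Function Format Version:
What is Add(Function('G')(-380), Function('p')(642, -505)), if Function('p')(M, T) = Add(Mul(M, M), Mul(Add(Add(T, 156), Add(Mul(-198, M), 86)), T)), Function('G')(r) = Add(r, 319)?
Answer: 64738498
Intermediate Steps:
Function('G')(r) = Add(319, r)
Function('p')(M, T) = Add(Pow(M, 2), Mul(T, Add(242, T, Mul(-198, M)))) (Function('p')(M, T) = Add(Pow(M, 2), Mul(Add(Add(156, T), Add(86, Mul(-198, M))), T)) = Add(Pow(M, 2), Mul(Add(242, T, Mul(-198, M)), T)) = Add(Pow(M, 2), Mul(T, Add(242, T, Mul(-198, M)))))
Add(Function('G')(-380), Function('p')(642, -505)) = Add(Add(319, -380), Add(Pow(642, 2), Pow(-505, 2), Mul(242, -505), Mul(-198, 642, -505))) = Add(-61, Add(412164, 255025, -122210, 64193580)) = Add(-61, 64738559) = 64738498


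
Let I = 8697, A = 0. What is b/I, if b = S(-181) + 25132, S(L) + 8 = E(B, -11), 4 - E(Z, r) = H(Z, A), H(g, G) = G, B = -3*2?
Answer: 8376/2899 ≈ 2.8893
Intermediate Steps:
B = -6
E(Z, r) = 4 (E(Z, r) = 4 - 1*0 = 4 + 0 = 4)
S(L) = -4 (S(L) = -8 + 4 = -4)
b = 25128 (b = -4 + 25132 = 25128)
b/I = 25128/8697 = 25128*(1/8697) = 8376/2899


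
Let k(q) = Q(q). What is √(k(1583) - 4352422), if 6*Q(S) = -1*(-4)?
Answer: 4*I*√2448237/3 ≈ 2086.2*I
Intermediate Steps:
Q(S) = ⅔ (Q(S) = (-1*(-4))/6 = (⅙)*4 = ⅔)
k(q) = ⅔
√(k(1583) - 4352422) = √(⅔ - 4352422) = √(-13057264/3) = 4*I*√2448237/3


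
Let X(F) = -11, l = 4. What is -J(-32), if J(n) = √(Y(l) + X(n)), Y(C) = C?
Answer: -I*√7 ≈ -2.6458*I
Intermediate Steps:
J(n) = I*√7 (J(n) = √(4 - 11) = √(-7) = I*√7)
-J(-32) = -I*√7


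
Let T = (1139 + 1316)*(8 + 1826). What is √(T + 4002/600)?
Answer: √450247667/10 ≈ 2121.9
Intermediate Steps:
T = 4502470 (T = 2455*1834 = 4502470)
√(T + 4002/600) = √(4502470 + 4002/600) = √(4502470 + 4002*(1/600)) = √(4502470 + 667/100) = √(450247667/100) = √450247667/10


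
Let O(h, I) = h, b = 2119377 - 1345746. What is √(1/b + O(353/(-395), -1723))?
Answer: 2*I*√257569177143865/33953805 ≈ 0.94534*I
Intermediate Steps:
b = 773631
√(1/b + O(353/(-395), -1723)) = √(1/773631 + 353/(-395)) = √(1/773631 + 353*(-1/395)) = √(1/773631 - 353/395) = √(-273091348/305584245) = 2*I*√257569177143865/33953805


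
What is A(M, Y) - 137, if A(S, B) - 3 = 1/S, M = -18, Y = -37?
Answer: -2413/18 ≈ -134.06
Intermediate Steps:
A(S, B) = 3 + 1/S
A(M, Y) - 137 = (3 + 1/(-18)) - 137 = (3 - 1/18) - 137 = 53/18 - 137 = -2413/18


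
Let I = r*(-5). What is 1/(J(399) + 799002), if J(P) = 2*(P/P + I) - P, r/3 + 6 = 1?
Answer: 1/798755 ≈ 1.2519e-6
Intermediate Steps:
r = -15 (r = -18 + 3*1 = -18 + 3 = -15)
I = 75 (I = -15*(-5) = 75)
J(P) = 152 - P (J(P) = 2*(P/P + 75) - P = 2*(1 + 75) - P = 2*76 - P = 152 - P)
1/(J(399) + 799002) = 1/((152 - 1*399) + 799002) = 1/((152 - 399) + 799002) = 1/(-247 + 799002) = 1/798755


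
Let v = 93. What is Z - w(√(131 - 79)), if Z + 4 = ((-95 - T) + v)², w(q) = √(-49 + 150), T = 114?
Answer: 13452 - √101 ≈ 13442.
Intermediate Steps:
w(q) = √101
Z = 13452 (Z = -4 + ((-95 - 1*114) + 93)² = -4 + ((-95 - 114) + 93)² = -4 + (-209 + 93)² = -4 + (-116)² = -4 + 13456 = 13452)
Z - w(√(131 - 79)) = 13452 - √101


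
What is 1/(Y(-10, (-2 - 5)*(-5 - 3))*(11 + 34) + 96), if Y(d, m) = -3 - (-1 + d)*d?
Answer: -1/4989 ≈ -0.00020044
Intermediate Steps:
Y(d, m) = -3 - d*(-1 + d)
1/(Y(-10, (-2 - 5)*(-5 - 3))*(11 + 34) + 96) = 1/((-3 - 10 - 1*(-10)**2)*(11 + 34) + 96) = 1/((-3 - 10 - 1*100)*45 + 96) = 1/((-3 - 10 - 100)*45 + 96) = 1/(-113*45 + 96) = 1/(-5085 + 96) = 1/(-4989) = -1/4989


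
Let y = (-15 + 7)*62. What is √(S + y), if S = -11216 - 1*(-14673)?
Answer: 3*√329 ≈ 54.415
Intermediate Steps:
S = 3457 (S = -11216 + 14673 = 3457)
y = -496 (y = -8*62 = -496)
√(S + y) = √(3457 - 496) = √2961 = 3*√329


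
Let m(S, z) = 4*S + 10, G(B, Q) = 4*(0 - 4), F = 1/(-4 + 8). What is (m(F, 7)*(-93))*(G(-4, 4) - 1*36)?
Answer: 53196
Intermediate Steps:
F = ¼ (F = 1/4 = ¼ ≈ 0.25000)
G(B, Q) = -16 (G(B, Q) = 4*(-4) = -16)
m(S, z) = 10 + 4*S
(m(F, 7)*(-93))*(G(-4, 4) - 1*36) = ((10 + 4*(¼))*(-93))*(-16 - 1*36) = ((10 + 1)*(-93))*(-16 - 36) = (11*(-93))*(-52) = -1023*(-52) = 53196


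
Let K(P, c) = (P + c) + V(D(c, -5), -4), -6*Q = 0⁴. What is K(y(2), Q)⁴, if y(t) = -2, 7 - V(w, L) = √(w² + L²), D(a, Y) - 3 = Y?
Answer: 4025 - 1800*√5 ≈ 0.077641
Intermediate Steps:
D(a, Y) = 3 + Y
V(w, L) = 7 - √(L² + w²) (V(w, L) = 7 - √(w² + L²) = 7 - √(L² + w²))
Q = 0 (Q = -⅙*0⁴ = -⅙*0 = 0)
K(P, c) = 7 + P + c - 2*√5 (K(P, c) = (P + c) + (7 - √((-4)² + (3 - 5)²)) = (P + c) + (7 - √(16 + (-2)²)) = (P + c) + (7 - √(16 + 4)) = (P + c) + (7 - √20) = (P + c) + (7 - 2*√5) = 7 + P + c - 2*√5)
K(y(2), Q)⁴ = (7 - 2 + 0 - 2*√5)⁴ = (5 - 2*√5)⁴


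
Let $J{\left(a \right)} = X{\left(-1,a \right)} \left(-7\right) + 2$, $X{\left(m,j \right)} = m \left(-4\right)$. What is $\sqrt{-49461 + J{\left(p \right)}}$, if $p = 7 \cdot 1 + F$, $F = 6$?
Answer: $i \sqrt{49487} \approx 222.46 i$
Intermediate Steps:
$X{\left(m,j \right)} = - 4 m$
$p = 13$ ($p = 7 \cdot 1 + 6 = 7 + 6 = 13$)
$J{\left(a \right)} = -26$ ($J{\left(a \right)} = \left(-4\right) \left(-1\right) \left(-7\right) + 2 = 4 \left(-7\right) + 2 = -28 + 2 = -26$)
$\sqrt{-49461 + J{\left(p \right)}} = \sqrt{-49461 - 26} = \sqrt{-49487} = i \sqrt{49487}$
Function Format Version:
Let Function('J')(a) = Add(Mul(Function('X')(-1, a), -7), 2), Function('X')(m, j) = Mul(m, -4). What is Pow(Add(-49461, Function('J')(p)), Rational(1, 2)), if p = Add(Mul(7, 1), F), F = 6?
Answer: Mul(I, Pow(49487, Rational(1, 2))) ≈ Mul(222.46, I)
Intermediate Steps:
Function('X')(m, j) = Mul(-4, m)
p = 13 (p = Add(Mul(7, 1), 6) = Add(7, 6) = 13)
Function('J')(a) = -26 (Function('J')(a) = Add(Mul(Mul(-4, -1), -7), 2) = Add(Mul(4, -7), 2) = Add(-28, 2) = -26)
Pow(Add(-49461, Function('J')(p)), Rational(1, 2)) = Pow(Add(-49461, -26), Rational(1, 2)) = Pow(-49487, Rational(1, 2)) = Mul(I, Pow(49487, Rational(1, 2)))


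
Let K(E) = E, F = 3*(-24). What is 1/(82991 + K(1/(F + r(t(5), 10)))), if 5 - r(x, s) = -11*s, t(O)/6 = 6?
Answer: 43/3568614 ≈ 1.2049e-5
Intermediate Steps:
F = -72
t(O) = 36 (t(O) = 6*6 = 36)
r(x, s) = 5 + 11*s (r(x, s) = 5 - (-11)*s = 5 + 11*s)
1/(82991 + K(1/(F + r(t(5), 10)))) = 1/(82991 + 1/(-72 + (5 + 11*10))) = 1/(82991 + 1/(-72 + (5 + 110))) = 1/(82991 + 1/(-72 + 115)) = 1/(82991 + 1/43) = 1/(3568614/43) = 43/3568614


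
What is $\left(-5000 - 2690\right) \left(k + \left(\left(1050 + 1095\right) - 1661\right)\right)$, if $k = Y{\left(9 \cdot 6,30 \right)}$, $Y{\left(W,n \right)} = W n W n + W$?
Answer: $-20185773220$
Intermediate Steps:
$Y{\left(W,n \right)} = W + W^{2} n^{2}$ ($Y{\left(W,n \right)} = n W^{2} n + W = W^{2} n^{2} + W = W + W^{2} n^{2}$)
$k = 2624454$ ($k = 9 \cdot 6 \left(1 + 9 \cdot 6 \cdot 30^{2}\right) = 54 \left(1 + 54 \cdot 900\right) = 54 \left(1 + 48600\right) = 54 \cdot 48601 = 2624454$)
$\left(-5000 - 2690\right) \left(k + \left(\left(1050 + 1095\right) - 1661\right)\right) = \left(-5000 - 2690\right) \left(2624454 + \left(\left(1050 + 1095\right) - 1661\right)\right) = - 7690 \left(2624454 + \left(2145 - 1661\right)\right) = - 7690 \left(2624454 + 484\right) = \left(-7690\right) 2624938 = -20185773220$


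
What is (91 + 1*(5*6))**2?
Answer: 14641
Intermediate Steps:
(91 + 1*(5*6))**2 = (91 + 1*30)**2 = (91 + 30)**2 = 121**2 = 14641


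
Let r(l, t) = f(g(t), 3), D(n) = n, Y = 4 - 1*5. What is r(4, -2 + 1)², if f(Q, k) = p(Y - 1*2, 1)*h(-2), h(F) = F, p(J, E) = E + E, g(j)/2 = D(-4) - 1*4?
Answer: 16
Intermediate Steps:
Y = -1 (Y = 4 - 5 = -1)
g(j) = -16 (g(j) = 2*(-4 - 1*4) = 2*(-4 - 4) = 2*(-8) = -16)
p(J, E) = 2*E
f(Q, k) = -4 (f(Q, k) = (2*1)*(-2) = 2*(-2) = -4)
r(l, t) = -4
r(4, -2 + 1)² = (-4)² = 16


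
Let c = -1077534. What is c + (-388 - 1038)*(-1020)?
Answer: 376986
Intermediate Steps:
c + (-388 - 1038)*(-1020) = -1077534 + (-388 - 1038)*(-1020) = -1077534 - 1426*(-1020) = -1077534 + 1454520 = 376986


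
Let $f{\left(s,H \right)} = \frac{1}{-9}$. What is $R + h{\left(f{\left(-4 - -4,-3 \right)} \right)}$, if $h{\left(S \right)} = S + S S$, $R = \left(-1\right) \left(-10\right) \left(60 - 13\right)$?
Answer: $\frac{38062}{81} \approx 469.9$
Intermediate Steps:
$f{\left(s,H \right)} = - \frac{1}{9}$
$R = 470$ ($R = 10 \cdot 47 = 470$)
$h{\left(S \right)} = S + S^{2}$
$R + h{\left(f{\left(-4 - -4,-3 \right)} \right)} = 470 - \frac{1 - \frac{1}{9}}{9} = 470 - \frac{8}{81} = \frac{38062}{81}$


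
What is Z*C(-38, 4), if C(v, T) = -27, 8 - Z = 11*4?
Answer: 972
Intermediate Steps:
Z = -36 (Z = 8 - 11*4 = 8 - 1*44 = 8 - 44 = -36)
Z*C(-38, 4) = -36*(-27) = 972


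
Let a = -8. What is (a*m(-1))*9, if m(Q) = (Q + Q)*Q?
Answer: -144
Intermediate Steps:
m(Q) = 2*Q² (m(Q) = (2*Q)*Q = 2*Q²)
(a*m(-1))*9 = -16*(-1)²*9 = -16*9 = -144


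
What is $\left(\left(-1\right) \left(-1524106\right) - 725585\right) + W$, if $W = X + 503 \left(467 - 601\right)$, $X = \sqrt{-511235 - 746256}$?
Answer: $731119 + i \sqrt{1257491} \approx 7.3112 \cdot 10^{5} + 1121.4 i$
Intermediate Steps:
$X = i \sqrt{1257491}$ ($X = \sqrt{-1257491} = i \sqrt{1257491} \approx 1121.4 i$)
$W = -67402 + i \sqrt{1257491}$ ($W = i \sqrt{1257491} + 503 \left(467 - 601\right) = i \sqrt{1257491} + 503 \left(-134\right) = i \sqrt{1257491} - 67402 = -67402 + i \sqrt{1257491} \approx -67402.0 + 1121.4 i$)
$\left(\left(-1\right) \left(-1524106\right) - 725585\right) + W = \left(\left(-1\right) \left(-1524106\right) - 725585\right) - \left(67402 - i \sqrt{1257491}\right) = \left(1524106 - 725585\right) - \left(67402 - i \sqrt{1257491}\right) = 798521 - \left(67402 - i \sqrt{1257491}\right) = 731119 + i \sqrt{1257491}$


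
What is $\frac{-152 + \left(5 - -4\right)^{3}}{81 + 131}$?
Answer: $\frac{577}{212} \approx 2.7217$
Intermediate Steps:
$\frac{-152 + \left(5 - -4\right)^{3}}{81 + 131} = \frac{-152 + \left(5 + 4\right)^{3}}{212} = \frac{-152 + 9^{3}}{212} = \frac{-152 + 729}{212} = \frac{1}{212} \cdot 577 = \frac{577}{212}$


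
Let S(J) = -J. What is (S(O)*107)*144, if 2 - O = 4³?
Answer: 955296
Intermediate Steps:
O = -62 (O = 2 - 1*4³ = 2 - 1*64 = 2 - 64 = -62)
(S(O)*107)*144 = (-1*(-62)*107)*144 = (62*107)*144 = 6634*144 = 955296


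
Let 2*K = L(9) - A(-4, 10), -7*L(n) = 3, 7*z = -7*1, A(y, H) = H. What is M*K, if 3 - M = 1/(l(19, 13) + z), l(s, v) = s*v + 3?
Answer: -27229/1743 ≈ -15.622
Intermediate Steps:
z = -1 (z = (-7*1)/7 = (1/7)*(-7) = -1)
L(n) = -3/7 (L(n) = -1/7*3 = -3/7)
l(s, v) = 3 + s*v
K = -73/14 (K = (-3/7 - 1*10)/2 = (-3/7 - 10)/2 = (1/2)*(-73/7) = -73/14 ≈ -5.2143)
M = 746/249 (M = 3 - 1/((3 + 19*13) - 1) = 3 - 1/((3 + 247) - 1) = 3 - 1/(250 - 1) = 3 - 1/249 = 746/249 ≈ 2.9960)
M*K = (746/249)*(-73/14) = -27229/1743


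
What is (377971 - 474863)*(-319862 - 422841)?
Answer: 71961979076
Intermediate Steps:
(377971 - 474863)*(-319862 - 422841) = -96892*(-742703) = 71961979076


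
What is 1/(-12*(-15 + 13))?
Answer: 1/24 ≈ 0.041667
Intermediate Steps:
1/(-12*(-15 + 13)) = 1/(-12*(-2)) = 1/24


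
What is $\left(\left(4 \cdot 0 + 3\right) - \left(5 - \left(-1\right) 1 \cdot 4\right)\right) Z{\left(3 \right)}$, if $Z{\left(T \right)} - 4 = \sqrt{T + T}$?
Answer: $-24 - 6 \sqrt{6} \approx -38.697$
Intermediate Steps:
$Z{\left(T \right)} = 4 + \sqrt{2} \sqrt{T}$ ($Z{\left(T \right)} = 4 + \sqrt{T + T} = 4 + \sqrt{2 T} = 4 + \sqrt{2} \sqrt{T}$)
$\left(\left(4 \cdot 0 + 3\right) - \left(5 - \left(-1\right) 1 \cdot 4\right)\right) Z{\left(3 \right)} = \left(\left(4 \cdot 0 + 3\right) - \left(5 - \left(-1\right) 1 \cdot 4\right)\right) \left(4 + \sqrt{2} \sqrt{3}\right) = \left(\left(0 + 3\right) - 9\right) \left(4 + \sqrt{6}\right) = \left(3 - 9\right) \left(4 + \sqrt{6}\right) = - 6 \left(4 + \sqrt{6}\right) = -24 - 6 \sqrt{6}$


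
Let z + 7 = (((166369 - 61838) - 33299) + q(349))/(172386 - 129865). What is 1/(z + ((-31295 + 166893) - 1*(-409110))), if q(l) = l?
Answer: 42521/23161302802 ≈ 1.8359e-6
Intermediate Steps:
z = -226066/42521 (z = -7 + (((166369 - 61838) - 33299) + 349)/(172386 - 129865) = -7 + ((104531 - 33299) + 349)/42521 = -7 + (71232 + 349)*(1/42521) = -7 + 71581*(1/42521) = -7 + 71581/42521 = -226066/42521 ≈ -5.3166)
1/(z + ((-31295 + 166893) - 1*(-409110))) = 1/(-226066/42521 + ((-31295 + 166893) - 1*(-409110))) = 1/(-226066/42521 + (135598 + 409110)) = 1/(-226066/42521 + 544708) = 1/(23161302802/42521) = 42521/23161302802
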